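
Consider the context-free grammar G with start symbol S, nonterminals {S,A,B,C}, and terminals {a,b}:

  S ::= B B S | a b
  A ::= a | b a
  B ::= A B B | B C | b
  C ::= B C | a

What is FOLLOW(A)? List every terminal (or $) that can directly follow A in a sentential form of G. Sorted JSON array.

FIRST sets, iterate to fixpoint:
iter 1:
  A via A→a: +{a}
  A via A→b a: +{b}
  B via B→A B B: +{a,b}
  C via C→B C: +{a,b}
  S via S→B B S: +{a,b}
  FIRST[S]={a,b}  FIRST[A]={a,b}  FIRST[B]={a,b}  FIRST[C]={a,b}
iter 2: (stable)
  FIRST[S]={a,b}  FIRST[A]={a,b}  FIRST[B]={a,b}  FIRST[C]={a,b}

FOLLOW iteration:
FOLLOW(S) := {$}
iter 1:
  B→A B B: FOLLOW(A) ⊇ FIRST(B) = {a,b}; new: +{a,b}
  B→A B B: FOLLOW(B) ⊇ FIRST(B) = {a,b}; new: +{a,b}
  B→B C: FOLLOW(C) ⊇ FOLLOW(B) ⊇ {a,b}; new: +{a,b}
  FOLLOW[S]={$}  FOLLOW[A]={a,b}  FOLLOW[B]={a,b}  FOLLOW[C]={a,b}
iter 2: (no change)
  FOLLOW[S]={$}  FOLLOW[A]={a,b}  FOLLOW[B]={a,b}  FOLLOW[C]={a,b}

FOLLOW(A) = ["a", "b"]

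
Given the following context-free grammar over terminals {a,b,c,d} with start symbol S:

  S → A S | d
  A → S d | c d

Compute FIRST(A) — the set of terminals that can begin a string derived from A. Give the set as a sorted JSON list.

Compute FIRST by fixpoint:
pass 1:
  A via A→c d: +{c}
  S via S→A S: +{c}
  S via S→d: +{d}
  FIRST[S]={c,d}  FIRST[A]={c}
pass 2:
  A via A→S d: +{d}
  FIRST[S]={c,d}  FIRST[A]={c,d}
pass 3: (stable)
  FIRST[S]={c,d}  FIRST[A]={c,d}

FIRST(A) = ["c", "d"]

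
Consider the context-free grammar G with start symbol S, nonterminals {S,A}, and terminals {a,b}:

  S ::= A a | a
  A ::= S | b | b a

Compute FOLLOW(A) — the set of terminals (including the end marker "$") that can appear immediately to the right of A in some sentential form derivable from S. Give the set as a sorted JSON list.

FIRST sets, iterate to fixpoint:
pass 1:
  A via A→b: +{b}
  S via S→A a: +{b}
  S via S→a: +{a}
  FIRST[S]={a,b}  FIRST[A]={b}
pass 2:
  A via A→S: +{a}
  FIRST[S]={a,b}  FIRST[A]={a,b}
pass 3: done
  FIRST[S]={a,b}  FIRST[A]={a,b}

FOLLOW sets:
FOLLOW(S) := {$}
iter 1:
  S→A a: FOLLOW(A) ⊇ FIRST(a) = {a}; new: +{a}
  S: {$}  A: {a}
iter 2:
  A→S: FOLLOW(S) ⊇ FOLLOW(A) ⊇ {a}; new: +{a}
  S: {$,a}  A: {a}
iter 3: (no change)
  S: {$,a}  A: {a}

FOLLOW(A) = ["a"]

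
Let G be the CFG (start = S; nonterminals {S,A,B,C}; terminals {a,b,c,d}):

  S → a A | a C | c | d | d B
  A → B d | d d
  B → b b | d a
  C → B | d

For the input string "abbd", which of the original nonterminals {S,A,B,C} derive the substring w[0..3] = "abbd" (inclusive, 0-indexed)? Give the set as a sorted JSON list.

Convert to CNF:
  S -> T0 B | T2 A | T2 C | c | d
  A -> B T0 | T0 T0
  B -> T0 T2 | T1 T1
  C -> T0 T2 | T1 T1 | d
  T0 -> d
  T1 -> b
  T2 -> a

Fill CYK table bottom-up — only the sub-triangle for w[0..3]:
  cell(0,0) a: {T2}  orig:{}
  cell(1,1) b: {T1}  orig:{}
  cell(2,2) b: {T1}  orig:{}
  cell(3,3) d: {C,S,T0}  orig:{C,S}
  cell(0,1) ab: ∅
  cell(1,2) bb: {B,C}
  cell(2,3) bd: ∅
  cell(0,2) abb: {S}
  cell(1,3) bbd: {A}
  cell(0,3) abbd: {S}

Original NTs in T[0,3] deriving "abbd": ["S"]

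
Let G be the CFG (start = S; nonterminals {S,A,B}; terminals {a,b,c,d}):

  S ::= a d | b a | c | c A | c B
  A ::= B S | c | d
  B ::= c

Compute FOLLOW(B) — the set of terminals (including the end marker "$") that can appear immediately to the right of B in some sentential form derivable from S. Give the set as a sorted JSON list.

Compute FIRST by fixpoint:
round 1:
  A via A→c: +{c}
  A via A→d: +{d}
  B via B→c: +{c}
  S via S→a d: +{a}
  S via S→b a: +{b}
  S via S→c: +{c}
  FIRST[S]={a,b,c}  FIRST[A]={c,d}  FIRST[B]={c}
round 2: (stable)
  FIRST[S]={a,b,c}  FIRST[A]={c,d}  FIRST[B]={c}

FOLLOW sets:
FOLLOW(S) := {$}
round 1:
  A→B S: FOLLOW(B) ⊇ FIRST(S) = {a,b,c}; new: +{a,b,c}
  S→c A: FOLLOW(A) ⊇ FOLLOW(S) ⊇ {$}; new: +{$}
  S→c B: FOLLOW(B) ⊇ FOLLOW(S) ⊇ {$}; new: +{$}
  FOLLOW(S)={$}  FOLLOW(A)={$}  FOLLOW(B)={$,a,b,c}
round 2: (stable)
  FOLLOW(S)={$}  FOLLOW(A)={$}  FOLLOW(B)={$,a,b,c}

FOLLOW(B) = ["$", "a", "b", "c"]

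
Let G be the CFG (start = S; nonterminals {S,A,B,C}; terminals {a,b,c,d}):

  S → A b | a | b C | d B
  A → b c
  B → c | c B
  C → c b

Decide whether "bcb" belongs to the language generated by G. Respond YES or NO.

CNF form of G:
  S -> A T0 | T0 C | T2 B | a
  A -> T0 T1
  B -> T1 B | c
  C -> T1 T0
  T0 -> b
  T1 -> c
  T2 -> d

CYK table (by increasing span):
  cell(0,0) b: {T0}  orig:{}
  cell(1,1) c: {B,T1}  orig:{B}
  cell(2,2) b: {T0}  orig:{}
  cell(0,1) bc: {A}
  cell(1,2) cb: {C}
  cell(0,2) bcb: {S}

S ∈ T[0,2] ⇒ YES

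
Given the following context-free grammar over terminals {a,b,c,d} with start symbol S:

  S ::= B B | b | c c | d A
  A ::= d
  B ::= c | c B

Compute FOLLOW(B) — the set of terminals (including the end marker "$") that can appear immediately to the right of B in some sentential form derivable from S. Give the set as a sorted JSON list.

FIRST iteration:
round 1:
  A via A→d: +{d}
  B via B→c: +{c}
  S via S→B B: +{c}
  S via S→b: +{b}
  S via S→d A: +{d}
  S: {b,c,d}  A: {d}  B: {c}
round 2: (stable)
  S: {b,c,d}  A: {d}  B: {c}

FOLLOW iteration:
seed FOLLOW(S) with $
iter 1:
  S→B B: FOLLOW(B) ⊇ FIRST(B) = {c}; new: +{c}
  S→B B: FOLLOW(B) ⊇ FOLLOW(S) ⊇ {$}; new: +{$}
  S→d A: FOLLOW(A) ⊇ FOLLOW(S) ⊇ {$}; new: +{$}
  FOLLOW(S)={$}  FOLLOW(A)={$}  FOLLOW(B)={$,c}
iter 2: done
  FOLLOW(S)={$}  FOLLOW(A)={$}  FOLLOW(B)={$,c}

FOLLOW(B) = ["$", "c"]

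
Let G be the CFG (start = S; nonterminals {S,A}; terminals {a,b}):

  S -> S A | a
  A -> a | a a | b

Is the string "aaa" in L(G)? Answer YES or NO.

CNF form of G:
  S -> S A | a
  A -> T0 T0 | a | b
  T0 -> a

CYK fill:
  [0..0]={A,S,T0}  "a"  orig:{A,S}
  [1..1]={A,S,T0}  "a"  orig:{A,S}
  [2..2]={A,S,T0}  "a"  orig:{A,S}
  [0..1]={A,S}  "aa"
  [1..2]={A,S}  "aa"
  [0..2]={S}  "aaa"

S ∈ T[0,2] ⇒ YES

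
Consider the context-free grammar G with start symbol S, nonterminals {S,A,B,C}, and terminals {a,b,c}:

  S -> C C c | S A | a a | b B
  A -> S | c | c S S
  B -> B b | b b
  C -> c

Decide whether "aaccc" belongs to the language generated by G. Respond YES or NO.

Convert to CNF:
  S -> C X5 | S A | T1 T1 | T2 B
  A -> C X3 | S A | T0 X4 | T1 T1 | T2 B | c
  B -> B T2 | T2 T2
  C -> c
  T0 -> c
  T1 -> a
  T2 -> b
  X3 -> C T0
  X4 -> S S
  X5 -> C T0

Fill CYK table bottom-up:
  cell(0,0) a: {T1}  orig:{}
  cell(1,1) a: {T1}  orig:{}
  cell(2,2) c: {A,C,T0}  orig:{A,C}
  cell(3,3) c: {A,C,T0}  orig:{A,C}
  cell(4,4) c: {A,C,T0}  orig:{A,C}
  cell(0,1) aa: {A,S}
  cell(1,2) ac: ∅
  cell(2,3) cc: {X3,X5}  orig:{}
  cell(3,4) cc: {X3,X5}  orig:{}
  cell(0,2) aac: {A,S}
  cell(1,3) acc: ∅
  cell(2,4) ccc: {A,S}
  cell(0,3) aacc: {A,S}
  cell(1,4) accc: ∅
  cell(0,4) aaccc: {A,S,X4}  orig:{A,S}

S ∈ T[0,4] ⇒ YES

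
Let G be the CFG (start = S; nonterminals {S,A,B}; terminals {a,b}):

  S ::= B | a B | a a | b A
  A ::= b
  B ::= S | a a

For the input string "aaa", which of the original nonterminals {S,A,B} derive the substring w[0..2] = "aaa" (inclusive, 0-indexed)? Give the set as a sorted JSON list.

Convert to CNF:
  S -> T0 B | T0 T0 | T1 A
  A -> b
  B -> T0 B | T0 T0 | T1 A
  T0 -> a
  T1 -> b

Fill CYK table bottom-up, restricted to cells inside w[0..2]:
  cell(0,0) a: {T0}  orig:{}
  cell(1,1) a: {T0}  orig:{}
  cell(2,2) a: {T0}  orig:{}
  cell(0,1) aa: {B,S}
  cell(1,2) aa: {B,S}
  cell(0,2) aaa: {B,S}

Original NTs in T[0,2] deriving "aaa": ["B", "S"]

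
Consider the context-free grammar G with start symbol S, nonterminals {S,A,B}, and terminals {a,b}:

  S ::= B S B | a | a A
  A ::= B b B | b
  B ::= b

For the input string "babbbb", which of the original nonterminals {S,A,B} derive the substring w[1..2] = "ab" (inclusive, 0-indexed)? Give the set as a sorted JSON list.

Convert to CNF:
  S -> B X3 | T1 A | a
  A -> B X2 | b
  B -> b
  T0 -> b
  T1 -> a
  X2 -> T0 B
  X3 -> S B

CYK table (by increasing span), restricted to cells inside w[1..2]:
  cell(1,1) a: {S,T1}  orig:{S}
  cell(2,2) b: {A,B,T0}  orig:{A,B}
  cell(1,2) ab: {S,X3}  orig:{S}

Original NTs in T[1,2] deriving "ab": ["S"]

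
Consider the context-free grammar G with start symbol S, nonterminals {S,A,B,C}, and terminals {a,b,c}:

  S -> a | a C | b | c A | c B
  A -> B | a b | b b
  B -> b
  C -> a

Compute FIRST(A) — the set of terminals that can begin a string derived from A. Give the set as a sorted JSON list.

FIRST sets, iterate to fixpoint:
[1]
  A via A→a b: +{a}
  A via A→b b: +{b}
  B via B→b: +{b}
  C via C→a: +{a}
  S via S→a: +{a}
  S via S→b: +{b}
  S via S→c A: +{c}
  FIRST(S)={a,b,c}  FIRST(A)={a,b}  FIRST(B)={b}  FIRST(C)={a}
[2] (stable)
  FIRST(S)={a,b,c}  FIRST(A)={a,b}  FIRST(B)={b}  FIRST(C)={a}

FIRST(A) = ["a", "b"]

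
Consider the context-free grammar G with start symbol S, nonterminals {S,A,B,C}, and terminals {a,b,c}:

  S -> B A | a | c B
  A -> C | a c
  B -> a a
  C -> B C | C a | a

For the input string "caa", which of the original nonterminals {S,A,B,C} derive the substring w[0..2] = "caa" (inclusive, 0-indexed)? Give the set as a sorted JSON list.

CNF form of G:
  S -> B A | T1 B | a
  A -> B C | C T0 | T0 T1 | a
  B -> T0 T0
  C -> B C | C T0 | a
  T0 -> a
  T1 -> c

CYK fill, restricted to cells inside w[0..2]:
  [0..0]={T1}  "c"  orig:{}
  [1..1]={A,C,S,T0}  "a"  orig:{A,C,S}
  [2..2]={A,C,S,T0}  "a"  orig:{A,C,S}
  [0..1]=∅  "ca"
  [1..2]={A,B,C}  "aa"
  [0..2]={S}  "caa"

Original NTs in T[0,2] deriving "caa": ["S"]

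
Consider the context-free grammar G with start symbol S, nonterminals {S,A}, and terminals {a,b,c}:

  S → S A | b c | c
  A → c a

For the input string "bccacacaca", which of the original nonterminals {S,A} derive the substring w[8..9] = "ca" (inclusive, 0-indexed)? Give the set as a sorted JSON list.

Convert to CNF:
  S -> S A | T2 T0 | c
  A -> T0 T1
  T0 -> c
  T1 -> a
  T2 -> b

CYK fill — only the sub-triangle for w[8..9]:
  [8..8]={S,T0}  "c"  orig:{S}
  [9..9]={T1}  "a"  orig:{}
  [8..9]={A}  "ca"

Original NTs in T[8,9] deriving "ca": ["A"]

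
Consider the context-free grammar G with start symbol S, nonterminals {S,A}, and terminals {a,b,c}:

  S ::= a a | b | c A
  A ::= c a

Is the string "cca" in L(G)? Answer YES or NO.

CNF form of G:
  S -> T0 A | T1 T1 | b
  A -> T0 T1
  T0 -> c
  T1 -> a

CYK table (by increasing span):
  T[0,0] 'c' = {T0}  orig:{}
  T[1,1] 'c' = {T0}  orig:{}
  T[2,2] 'a' = {T1}  orig:{}
  T[0,1] 'cc' = ∅
  T[1,2] 'ca' = {A}
  T[0,2] 'cca' = {S}

S ∈ T[0,2] ⇒ YES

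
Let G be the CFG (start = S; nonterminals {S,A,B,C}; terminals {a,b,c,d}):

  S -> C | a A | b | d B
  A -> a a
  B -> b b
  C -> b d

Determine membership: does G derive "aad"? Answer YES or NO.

CNF form of G:
  S -> T0 A | T1 T2 | T2 B | b
  A -> T0 T0
  B -> T1 T1
  C -> T1 T2
  T0 -> a
  T1 -> b
  T2 -> d

CYK table (by increasing span):
  [0..0]={T0}  "a"  orig:{}
  [1..1]={T0}  "a"  orig:{}
  [2..2]={T2}  "d"  orig:{}
  [0..1]={A}  "aa"
  [1..2]=∅  "ad"
  [0..2]=∅  "aad"

S ∉ T[0,2] ⇒ NO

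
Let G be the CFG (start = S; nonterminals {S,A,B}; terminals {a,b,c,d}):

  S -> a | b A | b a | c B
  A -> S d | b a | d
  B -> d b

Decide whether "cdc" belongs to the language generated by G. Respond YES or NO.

CNF form of G:
  S -> T1 A | T1 T2 | T3 B | a
  A -> S T0 | T1 T2 | d
  B -> T0 T1
  T0 -> d
  T1 -> b
  T2 -> a
  T3 -> c

CYK fill:
  cell(0,0) c: {T3}  orig:{}
  cell(1,1) d: {A,T0}  orig:{A}
  cell(2,2) c: {T3}  orig:{}
  cell(0,1) cd: ∅
  cell(1,2) dc: ∅
  cell(0,2) cdc: ∅

S ∉ T[0,2] ⇒ NO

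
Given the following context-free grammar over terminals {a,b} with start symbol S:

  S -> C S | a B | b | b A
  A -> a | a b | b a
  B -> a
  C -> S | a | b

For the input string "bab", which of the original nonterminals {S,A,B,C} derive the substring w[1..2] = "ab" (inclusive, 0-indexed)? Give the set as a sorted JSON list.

Convert to CNF:
  S -> C S | T0 B | T1 A | b
  A -> T0 T1 | T1 T0 | a
  B -> a
  C -> C S | T0 B | T1 A | a | b
  T0 -> a
  T1 -> b

CYK table (by increasing span), restricted to cells inside w[1..2]:
  [1..1]={A,B,C,T0}  "a"  orig:{A,B,C}
  [2..2]={C,S,T1}  "b"  orig:{C,S}
  [1..2]={A,C,S}  "ab"

Original NTs in T[1,2] deriving "ab": ["A", "C", "S"]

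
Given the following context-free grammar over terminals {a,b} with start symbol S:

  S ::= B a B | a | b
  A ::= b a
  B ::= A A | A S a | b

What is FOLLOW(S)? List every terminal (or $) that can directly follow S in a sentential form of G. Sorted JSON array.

Compute FIRST by fixpoint:
pass 1:
  A via A→b a: +{b}
  B via B→A A: +{b}
  S via S→B a B: +{b}
  S via S→a: +{a}
  FIRST[S]={a,b}  FIRST[A]={b}  FIRST[B]={b}
pass 2: (stable)
  FIRST[S]={a,b}  FIRST[A]={b}  FIRST[B]={b}

FOLLOW sets:
initialize: $ ∈ FOLLOW(S)
pass 1:
  B→A A: FOLLOW(A) ⊇ FIRST(A) = {b}; new: +{b}
  B→A S a: FOLLOW(A) ⊇ FIRST(S) = {a,b}; new: +{a}
  B→A S a: FOLLOW(S) ⊇ FIRST(a) = {a}; new: +{a}
  S→B a B: FOLLOW(B) ⊇ FIRST(a) = {a}; new: +{a}
  S→B a B: FOLLOW(B) ⊇ FOLLOW(S) ⊇ {$,a}; new: +{$}
  FOLLOW(S)={$,a}  FOLLOW(A)={a,b}  FOLLOW(B)={$,a}
pass 2:
  B→A A: FOLLOW(A) ⊇ FOLLOW(B) ⊇ {$,a}; new: +{$}
  FOLLOW(S)={$,a}  FOLLOW(A)={$,a,b}  FOLLOW(B)={$,a}
pass 3: (stable)
  FOLLOW(S)={$,a}  FOLLOW(A)={$,a,b}  FOLLOW(B)={$,a}

FOLLOW(S) = ["$", "a"]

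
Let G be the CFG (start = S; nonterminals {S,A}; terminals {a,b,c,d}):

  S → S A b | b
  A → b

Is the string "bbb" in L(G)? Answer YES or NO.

Convert to CNF:
  S -> S X1 | b
  A -> b
  T0 -> b
  X1 -> A T0

CYK fill:
  [0..0]={A,S,T0}  "b"  orig:{A,S}
  [1..1]={A,S,T0}  "b"  orig:{A,S}
  [2..2]={A,S,T0}  "b"  orig:{A,S}
  [0..1]={X1}  "bb"  orig:{}
  [1..2]={X1}  "bb"  orig:{}
  [0..2]={S}  "bbb"

S ∈ T[0,2] ⇒ YES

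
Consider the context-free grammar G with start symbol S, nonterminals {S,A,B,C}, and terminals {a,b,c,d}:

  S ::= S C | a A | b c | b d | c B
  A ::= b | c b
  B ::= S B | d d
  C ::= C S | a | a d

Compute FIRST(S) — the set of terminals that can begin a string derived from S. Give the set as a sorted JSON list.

FIRST iteration:
iter 1:
  A via A→b: +{b}
  A via A→c b: +{c}
  B via B→d d: +{d}
  C via C→a: +{a}
  S via S→a A: +{a}
  S via S→b c: +{b}
  S via S→c B: +{c}
  FIRST(S)={a,b,c}  FIRST(A)={b,c}  FIRST(B)={d}  FIRST(C)={a}
iter 2:
  B via B→S B: +{a,b,c}
  FIRST(S)={a,b,c}  FIRST(A)={b,c}  FIRST(B)={a,b,c,d}  FIRST(C)={a}
iter 3: done
  FIRST(S)={a,b,c}  FIRST(A)={b,c}  FIRST(B)={a,b,c,d}  FIRST(C)={a}

FIRST(S) = ["a", "b", "c"]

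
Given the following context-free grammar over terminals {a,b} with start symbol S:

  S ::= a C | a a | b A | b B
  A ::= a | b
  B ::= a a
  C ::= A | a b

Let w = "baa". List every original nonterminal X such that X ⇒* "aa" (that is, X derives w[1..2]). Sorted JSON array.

CNF form of G:
  S -> T0 C | T0 T0 | T1 A | T1 B
  A -> a | b
  B -> T0 T0
  C -> T0 T1 | a | b
  T0 -> a
  T1 -> b

Fill CYK table bottom-up, restricted to cells inside w[1..2]:
  T[1,1] 'a' = {A,C,T0}  orig:{A,C}
  T[2,2] 'a' = {A,C,T0}  orig:{A,C}
  T[1,2] 'aa' = {B,S}

Original NTs in T[1,2] deriving "aa": ["B", "S"]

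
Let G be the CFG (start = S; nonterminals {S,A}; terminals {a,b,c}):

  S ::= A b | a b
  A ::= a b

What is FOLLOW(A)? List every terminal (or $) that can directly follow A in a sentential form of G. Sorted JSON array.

FIRST iteration:
round 1:
  A via A→a b: +{a}
  S via S→A b: +{a}
  S: {a}  A: {a}
round 2: (no change)
  S: {a}  A: {a}

FOLLOW iteration:
initialize: $ ∈ FOLLOW(S)
round 1:
  S→A b: FOLLOW(A) ⊇ FIRST(b) = {b}; new: +{b}
  FOLLOW[S]={$}  FOLLOW[A]={b}
round 2: (stable)
  FOLLOW[S]={$}  FOLLOW[A]={b}

FOLLOW(A) = ["b"]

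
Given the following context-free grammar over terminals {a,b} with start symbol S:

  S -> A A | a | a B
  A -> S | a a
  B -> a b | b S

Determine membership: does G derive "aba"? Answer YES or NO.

CNF form of G:
  S -> A A | T0 B | a
  A -> A A | T0 B | T0 T0 | a
  B -> T0 T1 | T1 S
  T0 -> a
  T1 -> b

Fill CYK table bottom-up:
  cell(0,0) a: {A,S,T0}  orig:{A,S}
  cell(1,1) b: {T1}  orig:{}
  cell(2,2) a: {A,S,T0}  orig:{A,S}
  cell(0,1) ab: {B}
  cell(1,2) ba: {B}
  cell(0,2) aba: {A,S}

S ∈ T[0,2] ⇒ YES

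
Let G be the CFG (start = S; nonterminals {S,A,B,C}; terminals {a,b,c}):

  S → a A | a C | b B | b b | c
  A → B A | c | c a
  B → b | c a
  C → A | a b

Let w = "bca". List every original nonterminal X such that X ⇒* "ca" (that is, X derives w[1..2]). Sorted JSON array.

Convert to CNF:
  S -> T1 A | T1 C | T2 B | T2 T2 | c
  A -> B A | T0 T1 | c
  B -> T0 T1 | b
  C -> B A | T0 T1 | T1 T2 | c
  T0 -> c
  T1 -> a
  T2 -> b

CYK fill — only the sub-triangle for w[1..2]:
  T[1,1] 'c' = {A,C,S,T0}  orig:{A,C,S}
  T[2,2] 'a' = {T1}  orig:{}
  T[1,2] 'ca' = {A,B,C}

Original NTs in T[1,2] deriving "ca": ["A", "B", "C"]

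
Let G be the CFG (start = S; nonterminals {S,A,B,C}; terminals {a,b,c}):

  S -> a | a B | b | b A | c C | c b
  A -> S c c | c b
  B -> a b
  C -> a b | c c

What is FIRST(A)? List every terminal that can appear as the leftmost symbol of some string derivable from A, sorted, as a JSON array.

FIRST iteration:
round 1:
  A via A→c b: +{c}
  B via B→a b: +{a}
  C via C→a b: +{a}
  C via C→c c: +{c}
  S via S→a: +{a}
  S via S→b: +{b}
  S via S→c C: +{c}
  FIRST(S)={a,b,c}  FIRST(A)={c}  FIRST(B)={a}  FIRST(C)={a,c}
round 2:
  A via A→S c c: +{a,b}
  FIRST(S)={a,b,c}  FIRST(A)={a,b,c}  FIRST(B)={a}  FIRST(C)={a,c}
round 3: (no change)
  FIRST(S)={a,b,c}  FIRST(A)={a,b,c}  FIRST(B)={a}  FIRST(C)={a,c}

FIRST(A) = ["a", "b", "c"]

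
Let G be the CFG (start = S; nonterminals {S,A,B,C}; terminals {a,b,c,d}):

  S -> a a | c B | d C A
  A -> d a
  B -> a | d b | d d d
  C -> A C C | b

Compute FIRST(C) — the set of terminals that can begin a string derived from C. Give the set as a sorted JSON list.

Compute FIRST by fixpoint:
round 1:
  A via A→d a: +{d}
  B via B→a: +{a}
  B via B→d b: +{d}
  C via C→A C C: +{d}
  C via C→b: +{b}
  S via S→a a: +{a}
  S via S→c B: +{c}
  S via S→d C A: +{d}
  S: {a,c,d}  A: {d}  B: {a,d}  C: {b,d}
round 2: (no change)
  S: {a,c,d}  A: {d}  B: {a,d}  C: {b,d}

FIRST(C) = ["b", "d"]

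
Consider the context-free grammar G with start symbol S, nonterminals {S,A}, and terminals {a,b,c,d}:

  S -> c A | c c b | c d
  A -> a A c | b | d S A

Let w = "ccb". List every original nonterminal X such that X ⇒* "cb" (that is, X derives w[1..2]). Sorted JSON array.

Convert to CNF:
  S -> T1 A | T1 T2 | T1 X6
  A -> T0 X4 | T2 X5 | b
  T0 -> a
  T1 -> c
  T2 -> d
  T3 -> b
  X4 -> A T1
  X5 -> S A
  X6 -> T1 T3

Fill CYK table bottom-up (cells [i..j] with 1 ≤ i ≤ j ≤ 2 only):
  [1..1]={T1}  "c"  orig:{}
  [2..2]={A,T3}  "b"  orig:{A}
  [1..2]={S,X6}  "cb"  orig:{S}

Original NTs in T[1,2] deriving "cb": ["S"]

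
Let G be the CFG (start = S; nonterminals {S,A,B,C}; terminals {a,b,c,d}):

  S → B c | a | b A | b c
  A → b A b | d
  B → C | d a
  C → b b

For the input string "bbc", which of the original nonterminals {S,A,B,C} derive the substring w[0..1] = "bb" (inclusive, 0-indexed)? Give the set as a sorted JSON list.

Convert to CNF:
  S -> B T3 | T0 A | T0 T3 | a
  A -> T0 X4 | d
  B -> T0 T0 | T1 T2
  C -> T0 T0
  T0 -> b
  T1 -> d
  T2 -> a
  T3 -> c
  X4 -> A T0

CYK table (by increasing span) (cells [i..j] with 0 ≤ i ≤ j ≤ 1 only):
  T[0,0] 'b' = {T0}  orig:{}
  T[1,1] 'b' = {T0}  orig:{}
  T[0,1] 'bb' = {B,C}

Original NTs in T[0,1] deriving "bb": ["B", "C"]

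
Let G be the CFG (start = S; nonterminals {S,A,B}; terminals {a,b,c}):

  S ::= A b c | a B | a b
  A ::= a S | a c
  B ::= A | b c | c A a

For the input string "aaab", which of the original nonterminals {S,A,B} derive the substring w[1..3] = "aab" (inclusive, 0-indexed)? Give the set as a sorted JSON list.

CNF form of G:
  S -> A X4 | T0 B | T0 T2
  A -> T0 S | T0 T1
  B -> T0 S | T0 T1 | T1 X3 | T2 T1
  T0 -> a
  T1 -> c
  T2 -> b
  X3 -> A T0
  X4 -> T2 T1

CYK fill, restricted to cells inside w[1..3]:
  [1..1]={T0}  "a"  orig:{}
  [2..2]={T0}  "a"  orig:{}
  [3..3]={T2}  "b"  orig:{}
  [1..2]=∅  "aa"
  [2..3]={S}  "ab"
  [1..3]={A,B}  "aab"

Original NTs in T[1,3] deriving "aab": ["A", "B"]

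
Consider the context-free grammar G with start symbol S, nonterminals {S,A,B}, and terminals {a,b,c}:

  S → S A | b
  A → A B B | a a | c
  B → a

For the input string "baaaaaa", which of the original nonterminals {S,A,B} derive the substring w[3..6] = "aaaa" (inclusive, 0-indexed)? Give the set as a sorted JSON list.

Convert to CNF:
  S -> S A | b
  A -> A X1 | T0 T0 | c
  B -> a
  T0 -> a
  X1 -> B B

CYK fill — only the sub-triangle for w[3..6]:
  [3..3]={B,T0}  "a"  orig:{B}
  [4..4]={B,T0}  "a"  orig:{B}
  [5..5]={B,T0}  "a"  orig:{B}
  [6..6]={B,T0}  "a"  orig:{B}
  [3..4]={A,X1}  "aa"  orig:{A}
  [4..5]={A,X1}  "aa"  orig:{A}
  [5..6]={A,X1}  "aa"  orig:{A}
  [3..5]=∅  "aaa"
  [4..6]=∅  "aaa"
  [3..6]={A}  "aaaa"

Original NTs in T[3,6] deriving "aaaa": ["A"]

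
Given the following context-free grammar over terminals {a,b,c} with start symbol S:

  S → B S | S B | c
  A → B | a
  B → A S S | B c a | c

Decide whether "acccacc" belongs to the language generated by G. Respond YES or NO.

CNF form of G:
  S -> B S | S B | c
  A -> A X2 | B X3 | a | c
  B -> A X4 | B X5 | c
  T0 -> c
  T1 -> a
  X2 -> S S
  X3 -> T0 T1
  X4 -> S S
  X5 -> T0 T1

CYK fill:
  cell(0,0) a: {A,T1}  orig:{A}
  cell(1,1) c: {A,B,S,T0}  orig:{A,B,S}
  cell(2,2) c: {A,B,S,T0}  orig:{A,B,S}
  cell(3,3) c: {A,B,S,T0}  orig:{A,B,S}
  cell(4,4) a: {A,T1}  orig:{A}
  cell(5,5) c: {A,B,S,T0}  orig:{A,B,S}
  cell(6,6) c: {A,B,S,T0}  orig:{A,B,S}
  cell(0,1) ac: ∅
  cell(1,2) cc: {S,X2,X4}  orig:{S}
  cell(2,3) cc: {S,X2,X4}  orig:{S}
  cell(3,4) ca: {X3,X5}  orig:{}
  cell(4,5) ac: ∅
  cell(5,6) cc: {S,X2,X4}  orig:{S}
  cell(0,2) acc: {A,B}
  cell(1,3) ccc: {A,B,S,X2,X4}  orig:{A,B,S}
  cell(2,4) cca: {A,B}
  cell(3,5) cac: ∅
  cell(4,6) acc: {A,B}
  cell(0,3) accc: {A,B,S}
  cell(1,4) ccca: {S}
  cell(2,5) ccac: {S}
  cell(3,6) cacc: {S}
  cell(0,4) accca: {A,B}
  cell(1,5) cccac: {S,X2,X4}  orig:{S}
  cell(2,6) ccacc: {A,B,S,X2,X4}  orig:{A,B,S}
  cell(0,5) acccac: {A,B,S}
  cell(1,6) cccacc: {A,B,S,X2,X4}  orig:{A,B,S}
  cell(0,6) acccacc: {A,B,S,X2,X4}  orig:{A,B,S}

S ∈ T[0,6] ⇒ YES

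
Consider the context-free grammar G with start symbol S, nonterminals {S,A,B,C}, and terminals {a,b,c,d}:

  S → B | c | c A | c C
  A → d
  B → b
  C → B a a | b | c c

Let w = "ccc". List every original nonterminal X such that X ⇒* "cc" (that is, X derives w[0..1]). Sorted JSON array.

Convert to CNF:
  S -> T1 A | T1 C | b | c
  A -> d
  B -> b
  C -> B X2 | T1 T1 | b
  T0 -> a
  T1 -> c
  X2 -> T0 T0

CYK fill (cells [i..j] with 0 ≤ i ≤ j ≤ 1 only):
  [0..0]={S,T1}  "c"  orig:{S}
  [1..1]={S,T1}  "c"  orig:{S}
  [0..1]={C}  "cc"

Original NTs in T[0,1] deriving "cc": ["C"]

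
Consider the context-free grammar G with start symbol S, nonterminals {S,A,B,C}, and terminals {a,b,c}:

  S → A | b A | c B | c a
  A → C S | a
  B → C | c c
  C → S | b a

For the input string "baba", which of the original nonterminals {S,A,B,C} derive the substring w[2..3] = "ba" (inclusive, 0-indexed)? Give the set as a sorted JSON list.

CNF form of G:
  S -> C S | T0 A | T2 B | T2 T1 | a
  A -> C S | a
  B -> C S | T0 A | T0 T1 | T2 B | T2 T1 | T2 T2 | a
  C -> C S | T0 A | T0 T1 | T2 B | T2 T1 | a
  T0 -> b
  T1 -> a
  T2 -> c

Fill CYK table bottom-up — only the sub-triangle for w[2..3]:
  T[2,2] 'b' = {T0}  orig:{}
  T[3,3] 'a' = {A,B,C,S,T1}  orig:{A,B,C,S}
  T[2,3] 'ba' = {B,C,S}

Original NTs in T[2,3] deriving "ba": ["B", "C", "S"]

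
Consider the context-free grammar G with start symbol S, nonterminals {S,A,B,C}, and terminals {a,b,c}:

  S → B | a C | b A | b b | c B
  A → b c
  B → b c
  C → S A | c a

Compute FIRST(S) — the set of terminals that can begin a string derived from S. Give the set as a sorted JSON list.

Compute FIRST by fixpoint:
pass 1:
  A via A→b c: +{b}
  B via B→b c: +{b}
  C via C→c a: +{c}
  S via S→B: +{b}
  S via S→a C: +{a}
  S via S→c B: +{c}
  S: {a,b,c}  A: {b}  B: {b}  C: {c}
pass 2:
  C via C→S A: +{a,b}
  S: {a,b,c}  A: {b}  B: {b}  C: {a,b,c}
pass 3: done
  S: {a,b,c}  A: {b}  B: {b}  C: {a,b,c}

FIRST(S) = ["a", "b", "c"]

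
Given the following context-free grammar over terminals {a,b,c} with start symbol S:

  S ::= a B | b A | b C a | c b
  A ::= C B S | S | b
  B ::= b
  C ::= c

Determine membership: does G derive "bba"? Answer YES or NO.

CNF form of G:
  S -> T0 B | T1 A | T1 X5 | T2 T1
  A -> C X3 | T0 B | T1 A | T1 X4 | T2 T1 | b
  B -> b
  C -> c
  T0 -> a
  T1 -> b
  T2 -> c
  X3 -> B S
  X4 -> C T0
  X5 -> C T0

CYK fill:
  [0..0]={A,B,T1}  "b"  orig:{A,B}
  [1..1]={A,B,T1}  "b"  orig:{A,B}
  [2..2]={T0}  "a"  orig:{}
  [0..1]={A,S}  "bb"
  [1..2]=∅  "ba"
  [0..2]=∅  "bba"

S ∉ T[0,2] ⇒ NO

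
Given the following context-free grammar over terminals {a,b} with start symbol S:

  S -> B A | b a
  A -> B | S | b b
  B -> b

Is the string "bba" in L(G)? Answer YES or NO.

CNF form of G:
  S -> B A | T0 T1
  A -> B A | T0 T0 | T0 T1 | b
  B -> b
  T0 -> b
  T1 -> a

CYK fill:
  T[0,0] 'b' = {A,B,T0}  orig:{A,B}
  T[1,1] 'b' = {A,B,T0}  orig:{A,B}
  T[2,2] 'a' = {T1}  orig:{}
  T[0,1] 'bb' = {A,S}
  T[1,2] 'ba' = {A,S}
  T[0,2] 'bba' = {A,S}

S ∈ T[0,2] ⇒ YES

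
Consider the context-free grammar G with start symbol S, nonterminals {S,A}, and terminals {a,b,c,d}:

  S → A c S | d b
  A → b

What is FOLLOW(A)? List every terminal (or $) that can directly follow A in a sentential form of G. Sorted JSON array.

FIRST sets, iterate to fixpoint:
iter 1:
  A via A→b: +{b}
  S via S→A c S: +{b}
  S via S→d b: +{d}
  FIRST(S)={b,d}  FIRST(A)={b}
iter 2: — fixpoint
  FIRST(S)={b,d}  FIRST(A)={b}

Compute FOLLOW by fixpoint:
seed FOLLOW(S) with $
[1]
  S→A c S: FOLLOW(A) ⊇ FIRST(c) = {c}; new: +{c}
  FOLLOW(S)={$}  FOLLOW(A)={c}
[2] done
  FOLLOW(S)={$}  FOLLOW(A)={c}

FOLLOW(A) = ["c"]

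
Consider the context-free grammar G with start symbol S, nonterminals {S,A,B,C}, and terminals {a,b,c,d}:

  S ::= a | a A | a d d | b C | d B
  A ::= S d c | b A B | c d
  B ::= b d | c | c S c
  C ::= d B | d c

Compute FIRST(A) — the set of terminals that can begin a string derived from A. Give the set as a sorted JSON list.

FIRST iteration:
pass 1:
  A via A→b A B: +{b}
  A via A→c d: +{c}
  B via B→b d: +{b}
  B via B→c: +{c}
  C via C→d B: +{d}
  S via S→a: +{a}
  S via S→b C: +{b}
  S via S→d B: +{d}
  FIRST[S]={a,b,d}  FIRST[A]={b,c}  FIRST[B]={b,c}  FIRST[C]={d}
pass 2:
  A via A→S d c: +{a,d}
  FIRST[S]={a,b,d}  FIRST[A]={a,b,c,d}  FIRST[B]={b,c}  FIRST[C]={d}
pass 3: (stable)
  FIRST[S]={a,b,d}  FIRST[A]={a,b,c,d}  FIRST[B]={b,c}  FIRST[C]={d}

FIRST(A) = ["a", "b", "c", "d"]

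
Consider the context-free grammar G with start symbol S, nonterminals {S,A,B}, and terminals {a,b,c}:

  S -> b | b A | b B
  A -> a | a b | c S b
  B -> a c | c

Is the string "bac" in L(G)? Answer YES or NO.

CNF form of G:
  S -> T1 A | T1 B | b
  A -> T0 T1 | T2 X3 | a
  B -> T0 T2 | c
  T0 -> a
  T1 -> b
  T2 -> c
  X3 -> S T1

CYK table (by increasing span):
  [0..0]={S,T1}  "b"  orig:{S}
  [1..1]={A,T0}  "a"  orig:{A}
  [2..2]={B,T2}  "c"  orig:{B}
  [0..1]={S}  "ba"
  [1..2]={B}  "ac"
  [0..2]={S}  "bac"

S ∈ T[0,2] ⇒ YES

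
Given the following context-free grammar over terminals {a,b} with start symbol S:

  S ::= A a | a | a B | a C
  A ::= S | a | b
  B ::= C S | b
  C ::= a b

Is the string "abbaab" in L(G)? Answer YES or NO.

Convert to CNF:
  S -> A T0 | T0 B | T0 C | a
  A -> A T0 | T0 B | T0 C | a | b
  B -> C S | b
  C -> T0 T1
  T0 -> a
  T1 -> b

CYK table (by increasing span):
  cell(0,0) a: {A,S,T0}  orig:{A,S}
  cell(1,1) b: {A,B,T1}  orig:{A,B}
  cell(2,2) b: {A,B,T1}  orig:{A,B}
  cell(3,3) a: {A,S,T0}  orig:{A,S}
  cell(4,4) a: {A,S,T0}  orig:{A,S}
  cell(5,5) b: {A,B,T1}  orig:{A,B}
  cell(0,1) ab: {A,C,S}
  cell(1,2) bb: ∅
  cell(2,3) ba: {A,S}
  cell(3,4) aa: {A,S}
  cell(4,5) ab: {A,C,S}
  cell(0,2) abb: ∅
  cell(1,3) bba: ∅
  cell(2,4) baa: {A,S}
  cell(3,5) aab: {A,S}
  cell(0,3) abba: {B}
  cell(1,4) bbaa: ∅
  cell(2,5) baab: ∅
  cell(0,4) abbaa: {B}
  cell(1,5) bbaab: ∅
  cell(0,5) abbaab: ∅

S ∉ T[0,5] ⇒ NO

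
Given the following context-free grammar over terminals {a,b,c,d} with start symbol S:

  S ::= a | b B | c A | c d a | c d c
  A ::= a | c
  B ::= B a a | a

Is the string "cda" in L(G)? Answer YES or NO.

CNF form of G:
  S -> T1 B | T2 A | T2 X5 | T2 X6 | a
  A -> a | c
  B -> B X4 | a
  T0 -> a
  T1 -> b
  T2 -> c
  T3 -> d
  X4 -> T0 T0
  X5 -> T3 T0
  X6 -> T3 T2

CYK table (by increasing span):
  [0..0]={A,T2}  "c"  orig:{A}
  [1..1]={T3}  "d"  orig:{}
  [2..2]={A,B,S,T0}  "a"  orig:{A,B,S}
  [0..1]=∅  "cd"
  [1..2]={X5}  "da"  orig:{}
  [0..2]={S}  "cda"

S ∈ T[0,2] ⇒ YES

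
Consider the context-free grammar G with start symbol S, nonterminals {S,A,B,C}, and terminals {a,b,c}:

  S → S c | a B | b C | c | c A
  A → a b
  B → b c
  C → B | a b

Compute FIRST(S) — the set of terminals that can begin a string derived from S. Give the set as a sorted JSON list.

FIRST iteration:
iter 1:
  A via A→a b: +{a}
  B via B→b c: +{b}
  C via C→B: +{b}
  C via C→a b: +{a}
  S via S→a B: +{a}
  S via S→b C: +{b}
  S via S→c: +{c}
  FIRST(S)={a,b,c}  FIRST(A)={a}  FIRST(B)={b}  FIRST(C)={a,b}
iter 2: (no change)
  FIRST(S)={a,b,c}  FIRST(A)={a}  FIRST(B)={b}  FIRST(C)={a,b}

FIRST(S) = ["a", "b", "c"]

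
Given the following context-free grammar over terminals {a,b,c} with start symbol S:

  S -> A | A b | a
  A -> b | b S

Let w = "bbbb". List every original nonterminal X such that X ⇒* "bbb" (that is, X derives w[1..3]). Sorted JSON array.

CNF form of G:
  S -> A T0 | T0 S | a | b
  A -> T0 S | b
  T0 -> b

CYK table (by increasing span) (cells [i..j] with 1 ≤ i ≤ j ≤ 3 only):
  T[1,1] 'b' = {A,S,T0}  orig:{A,S}
  T[2,2] 'b' = {A,S,T0}  orig:{A,S}
  T[3,3] 'b' = {A,S,T0}  orig:{A,S}
  T[1,2] 'bb' = {A,S}
  T[2,3] 'bb' = {A,S}
  T[1,3] 'bbb' = {A,S}

Original NTs in T[1,3] deriving "bbb": ["A", "S"]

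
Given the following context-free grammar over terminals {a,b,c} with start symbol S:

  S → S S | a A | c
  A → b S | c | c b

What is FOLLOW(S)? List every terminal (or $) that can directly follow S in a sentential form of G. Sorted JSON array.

FIRST iteration:
[1]
  A via A→b S: +{b}
  A via A→c: +{c}
  S via S→a A: +{a}
  S via S→c: +{c}
  S: {a,c}  A: {b,c}
[2] (no change)
  S: {a,c}  A: {b,c}

FOLLOW sets:
initialize: $ ∈ FOLLOW(S)
iter 1:
  S→S S: FOLLOW(S) ⊇ FIRST(S) = {a,c}; new: +{a,c}
  S→a A: FOLLOW(A) ⊇ FOLLOW(S) ⊇ {$,a,c}; new: +{$,a,c}
  FOLLOW[S]={$,a,c}  FOLLOW[A]={$,a,c}
iter 2: done
  FOLLOW[S]={$,a,c}  FOLLOW[A]={$,a,c}

FOLLOW(S) = ["$", "a", "c"]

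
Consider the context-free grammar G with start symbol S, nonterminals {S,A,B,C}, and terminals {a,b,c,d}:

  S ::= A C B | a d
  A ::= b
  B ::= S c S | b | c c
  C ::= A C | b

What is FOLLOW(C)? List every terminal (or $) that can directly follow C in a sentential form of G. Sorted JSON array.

Compute FIRST by fixpoint:
round 1:
  A via A→b: +{b}
  B via B→b: +{b}
  B via B→c c: +{c}
  C via C→A C: +{b}
  S via S→A C B: +{b}
  S via S→a d: +{a}
  S: {a,b}  A: {b}  B: {b,c}  C: {b}
round 2:
  B via B→S c S: +{a}
  S: {a,b}  A: {b}  B: {a,b,c}  C: {b}
round 3: (stable)
  S: {a,b}  A: {b}  B: {a,b,c}  C: {b}

FOLLOW sets:
FOLLOW(S) := {$}
iter 1:
  B→S c S: FOLLOW(S) ⊇ FIRST(c) = {c}; new: +{c}
  C→A C: FOLLOW(A) ⊇ FIRST(C) = {b}; new: +{b}
  S→A C B: FOLLOW(C) ⊇ FIRST(B) = {a,b,c}; new: +{a,b,c}
  S→A C B: FOLLOW(B) ⊇ FOLLOW(S) ⊇ {$,c}; new: +{$,c}
  FOLLOW[S]={$,c}  FOLLOW[A]={b}  FOLLOW[B]={$,c}  FOLLOW[C]={a,b,c}
iter 2: (stable)
  FOLLOW[S]={$,c}  FOLLOW[A]={b}  FOLLOW[B]={$,c}  FOLLOW[C]={a,b,c}

FOLLOW(C) = ["a", "b", "c"]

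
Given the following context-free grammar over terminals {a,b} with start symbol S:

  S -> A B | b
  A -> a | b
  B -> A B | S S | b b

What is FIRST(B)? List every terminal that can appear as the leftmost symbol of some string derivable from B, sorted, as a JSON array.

FIRST sets, iterate to fixpoint:
pass 1:
  A via A→a: +{a}
  A via A→b: +{b}
  B via B→A B: +{a,b}
  S via S→A B: +{a,b}
  FIRST[S]={a,b}  FIRST[A]={a,b}  FIRST[B]={a,b}
pass 2: done
  FIRST[S]={a,b}  FIRST[A]={a,b}  FIRST[B]={a,b}

FIRST(B) = ["a", "b"]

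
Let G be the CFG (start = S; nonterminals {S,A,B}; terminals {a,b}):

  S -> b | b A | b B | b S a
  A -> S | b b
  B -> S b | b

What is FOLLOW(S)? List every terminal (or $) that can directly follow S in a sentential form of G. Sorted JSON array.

Compute FIRST by fixpoint:
round 1:
  A via A→b b: +{b}
  B via B→b: +{b}
  S via S→b: +{b}
  FIRST[S]={b}  FIRST[A]={b}  FIRST[B]={b}
round 2: (stable)
  FIRST[S]={b}  FIRST[A]={b}  FIRST[B]={b}

FOLLOW iteration:
initialize: $ ∈ FOLLOW(S)
pass 1:
  B→S b: FOLLOW(S) ⊇ FIRST(b) = {b}; new: +{b}
  S→b A: FOLLOW(A) ⊇ FOLLOW(S) ⊇ {$,b}; new: +{$,b}
  S→b B: FOLLOW(B) ⊇ FOLLOW(S) ⊇ {$,b}; new: +{$,b}
  S→b S a: FOLLOW(S) ⊇ FIRST(a) = {a}; new: +{a}
  S: {$,a,b}  A: {$,b}  B: {$,b}
pass 2:
  S→b A: FOLLOW(A) ⊇ FOLLOW(S) ⊇ {$,a,b}; new: +{a}
  S→b B: FOLLOW(B) ⊇ FOLLOW(S) ⊇ {$,a,b}; new: +{a}
  S: {$,a,b}  A: {$,a,b}  B: {$,a,b}
pass 3: — fixpoint
  S: {$,a,b}  A: {$,a,b}  B: {$,a,b}

FOLLOW(S) = ["$", "a", "b"]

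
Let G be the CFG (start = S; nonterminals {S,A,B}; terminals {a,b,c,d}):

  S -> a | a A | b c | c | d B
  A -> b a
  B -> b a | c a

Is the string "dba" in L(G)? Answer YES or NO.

Convert to CNF:
  S -> T0 T2 | T1 A | T3 B | a | c
  A -> T0 T1
  B -> T0 T1 | T2 T1
  T0 -> b
  T1 -> a
  T2 -> c
  T3 -> d

Fill CYK table bottom-up:
  T[0,0] 'd' = {T3}  orig:{}
  T[1,1] 'b' = {T0}  orig:{}
  T[2,2] 'a' = {S,T1}  orig:{S}
  T[0,1] 'db' = ∅
  T[1,2] 'ba' = {A,B}
  T[0,2] 'dba' = {S}

S ∈ T[0,2] ⇒ YES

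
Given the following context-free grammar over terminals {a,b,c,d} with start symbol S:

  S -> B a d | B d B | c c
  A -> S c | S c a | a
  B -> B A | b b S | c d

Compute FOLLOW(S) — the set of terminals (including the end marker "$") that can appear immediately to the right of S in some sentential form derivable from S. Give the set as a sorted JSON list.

FIRST sets, iterate to fixpoint:
[1]
  A via A→a: +{a}
  B via B→b b S: +{b}
  B via B→c d: +{c}
  S via S→B a d: +{b,c}
  S: {b,c}  A: {a}  B: {b,c}
[2]
  A via A→S c: +{b,c}
  S: {b,c}  A: {a,b,c}  B: {b,c}
[3] — fixpoint
  S: {b,c}  A: {a,b,c}  B: {b,c}

Compute FOLLOW by fixpoint:
seed FOLLOW(S) with $
iter 1:
  A→S c: FOLLOW(S) ⊇ FIRST(c) = {c}; new: +{c}
  B→B A: FOLLOW(B) ⊇ FIRST(A) = {a,b,c}; new: +{a,b,c}
  B→B A: FOLLOW(A) ⊇ FOLLOW(B) ⊇ {a,b,c}; new: +{a,b,c}
  B→b b S: FOLLOW(S) ⊇ FOLLOW(B) ⊇ {a,b,c}; new: +{a,b}
  S→B d B: FOLLOW(B) ⊇ FIRST(d) = {d}; new: +{d}
  S→B d B: FOLLOW(B) ⊇ FOLLOW(S) ⊇ {$,a,b,c}; new: +{$}
  FOLLOW(S)={$,a,b,c}  FOLLOW(A)={a,b,c}  FOLLOW(B)={$,a,b,c,d}
iter 2:
  B→B A: FOLLOW(A) ⊇ FOLLOW(B) ⊇ {$,a,b,c,d}; new: +{$,d}
  B→b b S: FOLLOW(S) ⊇ FOLLOW(B) ⊇ {$,a,b,c,d}; new: +{d}
  FOLLOW(S)={$,a,b,c,d}  FOLLOW(A)={$,a,b,c,d}  FOLLOW(B)={$,a,b,c,d}
iter 3: (no change)
  FOLLOW(S)={$,a,b,c,d}  FOLLOW(A)={$,a,b,c,d}  FOLLOW(B)={$,a,b,c,d}

FOLLOW(S) = ["$", "a", "b", "c", "d"]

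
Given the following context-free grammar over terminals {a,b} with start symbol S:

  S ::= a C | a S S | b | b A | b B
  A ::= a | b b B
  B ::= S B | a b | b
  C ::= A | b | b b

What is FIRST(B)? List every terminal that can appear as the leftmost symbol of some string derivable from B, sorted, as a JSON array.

Compute FIRST by fixpoint:
pass 1:
  A via A→a: +{a}
  A via A→b b B: +{b}
  B via B→a b: +{a}
  B via B→b: +{b}
  C via C→A: +{a,b}
  S via S→a C: +{a}
  S via S→b: +{b}
  FIRST[S]={a,b}  FIRST[A]={a,b}  FIRST[B]={a,b}  FIRST[C]={a,b}
pass 2: (no change)
  FIRST[S]={a,b}  FIRST[A]={a,b}  FIRST[B]={a,b}  FIRST[C]={a,b}

FIRST(B) = ["a", "b"]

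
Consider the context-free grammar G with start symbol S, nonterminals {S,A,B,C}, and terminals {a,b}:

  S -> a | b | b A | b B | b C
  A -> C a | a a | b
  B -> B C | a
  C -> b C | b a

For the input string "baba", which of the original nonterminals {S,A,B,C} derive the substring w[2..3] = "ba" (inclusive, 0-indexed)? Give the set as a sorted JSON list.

CNF form of G:
  S -> T1 A | T1 B | T1 C | a | b
  A -> C T0 | T0 T0 | b
  B -> B C | a
  C -> T1 C | T1 T0
  T0 -> a
  T1 -> b

Fill CYK table bottom-up (cells [i..j] with 2 ≤ i ≤ j ≤ 3 only):
  T[2,2] 'b' = {A,S,T1}  orig:{A,S}
  T[3,3] 'a' = {B,S,T0}  orig:{B,S}
  T[2,3] 'ba' = {C,S}

Original NTs in T[2,3] deriving "ba": ["C", "S"]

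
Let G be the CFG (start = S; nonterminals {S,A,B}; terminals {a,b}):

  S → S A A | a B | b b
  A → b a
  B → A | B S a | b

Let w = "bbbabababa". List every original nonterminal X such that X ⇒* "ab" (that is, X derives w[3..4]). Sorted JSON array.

Convert to CNF:
  S -> S X3 | T0 T0 | T1 B
  A -> T0 T1
  B -> B X2 | T0 T1 | b
  T0 -> b
  T1 -> a
  X2 -> S T1
  X3 -> A A

CYK table (by increasing span) (cells [i..j] with 3 ≤ i ≤ j ≤ 4 only):
  cell(3,3) a: {T1}  orig:{}
  cell(4,4) b: {B,T0}  orig:{B}
  cell(3,4) ab: {S}

Original NTs in T[3,4] deriving "ab": ["S"]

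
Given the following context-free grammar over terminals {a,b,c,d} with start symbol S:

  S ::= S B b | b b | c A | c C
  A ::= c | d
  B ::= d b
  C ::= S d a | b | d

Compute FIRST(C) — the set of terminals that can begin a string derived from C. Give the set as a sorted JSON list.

FIRST sets, iterate to fixpoint:
round 1:
  A via A→c: +{c}
  A via A→d: +{d}
  B via B→d b: +{d}
  C via C→b: +{b}
  C via C→d: +{d}
  S via S→b b: +{b}
  S via S→c A: +{c}
  FIRST(S)={b,c}  FIRST(A)={c,d}  FIRST(B)={d}  FIRST(C)={b,d}
round 2:
  C via C→S d a: +{c}
  FIRST(S)={b,c}  FIRST(A)={c,d}  FIRST(B)={d}  FIRST(C)={b,c,d}
round 3: done
  FIRST(S)={b,c}  FIRST(A)={c,d}  FIRST(B)={d}  FIRST(C)={b,c,d}

FIRST(C) = ["b", "c", "d"]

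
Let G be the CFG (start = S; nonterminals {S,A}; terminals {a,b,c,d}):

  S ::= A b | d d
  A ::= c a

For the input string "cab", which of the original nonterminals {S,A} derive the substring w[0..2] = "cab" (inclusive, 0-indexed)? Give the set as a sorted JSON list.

CNF form of G:
  S -> A T2 | T3 T3
  A -> T0 T1
  T0 -> c
  T1 -> a
  T2 -> b
  T3 -> d

CYK fill (cells [i..j] with 0 ≤ i ≤ j ≤ 2 only):
  cell(0,0) c: {T0}  orig:{}
  cell(1,1) a: {T1}  orig:{}
  cell(2,2) b: {T2}  orig:{}
  cell(0,1) ca: {A}
  cell(1,2) ab: ∅
  cell(0,2) cab: {S}

Original NTs in T[0,2] deriving "cab": ["S"]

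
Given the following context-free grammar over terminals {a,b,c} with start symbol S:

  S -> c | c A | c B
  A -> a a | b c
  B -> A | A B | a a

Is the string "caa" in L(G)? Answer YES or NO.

Convert to CNF:
  S -> T2 A | T2 B | c
  A -> T0 T0 | T1 T2
  B -> A B | T0 T0 | T1 T2
  T0 -> a
  T1 -> b
  T2 -> c

CYK table (by increasing span):
  cell(0,0) c: {S,T2}  orig:{S}
  cell(1,1) a: {T0}  orig:{}
  cell(2,2) a: {T0}  orig:{}
  cell(0,1) ca: ∅
  cell(1,2) aa: {A,B}
  cell(0,2) caa: {S}

S ∈ T[0,2] ⇒ YES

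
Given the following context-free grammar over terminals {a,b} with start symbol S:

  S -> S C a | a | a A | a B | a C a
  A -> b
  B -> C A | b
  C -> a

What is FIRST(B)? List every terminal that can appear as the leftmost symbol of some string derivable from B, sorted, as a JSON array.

FIRST iteration:
[1]
  A via A→b: +{b}
  B via B→b: +{b}
  C via C→a: +{a}
  S via S→a: +{a}
  FIRST(S)={a}  FIRST(A)={b}  FIRST(B)={b}  FIRST(C)={a}
[2]
  B via B→C A: +{a}
  FIRST(S)={a}  FIRST(A)={b}  FIRST(B)={a,b}  FIRST(C)={a}
[3] — fixpoint
  FIRST(S)={a}  FIRST(A)={b}  FIRST(B)={a,b}  FIRST(C)={a}

FIRST(B) = ["a", "b"]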